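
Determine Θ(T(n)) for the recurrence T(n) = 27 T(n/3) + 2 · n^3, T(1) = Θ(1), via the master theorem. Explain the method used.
T(n) = Θ(n^3 log n)

log_3 27 = 3, and f(n) = 2 · n^3 = Θ(n^(log_3 27)). This is Case 2 of the master theorem: T(n) = Θ(f(n) · log n) = Θ(n^3 log n).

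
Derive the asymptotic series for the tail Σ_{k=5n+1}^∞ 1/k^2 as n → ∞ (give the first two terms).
Σ_{k>5n} 1/k^2 = 1/(1 · (5n)) − 1/(2 · (5n)^2) + O(1/(5n)^3)

Compare to the integral: ∫_{5n}^∞ x^(−2) dx = [−x^(−1)/1]_{5n}^∞ = 1/((2−1)·(5n)). The Euler-Maclaurin correction adds −f(5n)/2 = −1/(2·(5n)^2). Euler-Maclaurin then gives
  Σ_{k>5n} 1/k^2 = ∫_{5n}^∞ dx/x^2 − 1/(2·(5n)^2) + O(1/(5n)^3).
(Equivalently this is ζ(2) − Σ_{k≤5n} 1/k^2.)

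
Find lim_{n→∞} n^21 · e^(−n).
lim = 0

Exponentials with base > 1 dominate every fixed polynomial: for any fixed c, n^c / e^n → 0 as n → ∞ (e.g. by the ratio test, or since e^n grows faster than any power of n). Hence n^21 · e^(−n) = n^21 / e^n → 0.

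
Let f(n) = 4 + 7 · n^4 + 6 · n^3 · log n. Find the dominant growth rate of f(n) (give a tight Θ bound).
f(n) ∈ Θ(n^4)

Compare the terms by growth order. For large n, n^a · (log n)^b dominates n^a' · (log n)^b' iff a > a', or (a = a' and b > b'). Ranking the 3 terms shows the dominant one is 7 · n^4. Hence f(n) ∈ Θ(n^4).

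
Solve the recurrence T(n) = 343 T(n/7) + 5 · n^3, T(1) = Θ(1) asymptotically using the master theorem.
T(n) = Θ(n^3 log n)

log_7 343 = 3, and f(n) = 5 · n^3 = Θ(n^(log_7 343)). This is Case 2 of the master theorem: T(n) = Θ(f(n) · log n) = Θ(n^3 log n).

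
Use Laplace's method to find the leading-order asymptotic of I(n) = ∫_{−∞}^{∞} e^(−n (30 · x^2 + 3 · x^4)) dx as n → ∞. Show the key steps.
I(n) ~ sqrt(π/(30n))

φ(x) = 30 · x^2 + 3 · x^4 has its unique global minimum at x* = 0 (since φ'(x) = 60x + 12x^3 = 0 only at x = 0 for real x with both coefficients positive, and φ → ∞ as |x| → ∞). At x* = 0, φ(0) = 0 and φ''(0) = 60. Laplace's method then gives
  I(n) ~ sqrt(2π / (n · φ''(0))) · e^(−n φ(0)) = sqrt(2π / (60n)) = sqrt(π/(30n)).
The 3 · x^4 term contributes only at subleading order (an O(1/n) relative correction).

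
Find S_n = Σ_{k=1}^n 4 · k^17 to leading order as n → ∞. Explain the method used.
S_n ~ 2 · n^18 / 9

By integral comparison (Euler-Maclaurin), Σ_{k=1}^n 4 · k^17 = 4 · ∫_0^n x^17 dx + O(n^17) = 4 · n^18/18 = 2 · n^18 / 9 + O(n^17). (Equivalently, Faulhaber's formula gives the same leading term.)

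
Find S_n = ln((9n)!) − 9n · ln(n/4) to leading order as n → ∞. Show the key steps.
S_n ~ 9n · (ln 36 − 1) + O(ln n)

Stirling: ln((9n)!) = 9n ln(9n) − 9n + O(ln n).
  S_n = 9n ln(9n) − 9n − 9n ln(n/4) + O(ln n)
      = 9n ln(9n) − 9n ln n + 9n ln 4 − 9n + O(ln n)
      = 9n ln 9 + 9n ln 4 − 9n + O(ln n)
      = 9n (ln 36 − 1) + O(ln n).
Numerically ln(36) − 1 ≈ 2.5835.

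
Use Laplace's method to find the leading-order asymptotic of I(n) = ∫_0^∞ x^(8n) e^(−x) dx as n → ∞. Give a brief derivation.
I(n) ~ sqrt(2π·8n) · (8n/e)^(8n)

Write the integrand as exp(8n ln x − x) and set f(x) = 8n ln x − x. Then f'(x) = 8n/x − 1 = 0 at x* = 8n, and f''(x*) = −8n/x*^2 = −1/(8n). Laplace's method (interior maximum) gives
  I(n) ~ e^(f(x*)) · sqrt(2π / |f''(x*)|)
        = exp(8n ln(8n) − 8n) · sqrt(2π · 8n)
        = (8n)^(8n) e^(−8n) · sqrt(2π·8n)
        = sqrt(2π·8n) · (8n/e)^(8n).
This matches Γ(8n+1) with Stirling applied to Γ.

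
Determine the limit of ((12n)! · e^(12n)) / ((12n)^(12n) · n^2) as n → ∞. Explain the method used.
lim = 0

Stirling: (12n)! ~ sqrt(2π·12n) · (12n/e)^(12n). Hence
  (12n)! · e^(12n) / (12n)^(12n) ~ sqrt(2π·12n).
Dividing by n^2: sqrt(2π·12n) / n^2 = sqrt(2π·12) · n^((1−4)/2), so the expression behaves like sqrt(2π·12) · n^((1−4)/2) → 0.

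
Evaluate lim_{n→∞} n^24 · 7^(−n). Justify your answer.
lim = 0

Exponentials with base > 1 dominate every fixed polynomial: for any fixed c, n^c / 7^n → 0 as n → ∞ (e.g. by the ratio test, or by writing 7^n = e^(n ln 7) and noting e^(n ln 7) / n^c → ∞). Hence n^24 · 7^(−n) = n^24 / 7^n → 0.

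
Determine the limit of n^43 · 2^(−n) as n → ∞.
lim = 0

Exponentials with base > 1 dominate every fixed polynomial: for any fixed c, n^c / 2^n → 0 as n → ∞ (e.g. by the ratio test, or by writing 2^n = e^(n ln 2) and noting e^(n ln 2) / n^c → ∞). Hence n^43 · 2^(−n) = n^43 / 2^n → 0.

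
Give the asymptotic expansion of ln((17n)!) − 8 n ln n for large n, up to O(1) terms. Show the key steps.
ln((17n)!) − 8 n ln n = 9 n ln n + 17(ln 17 − 1) n + (1/2) ln(2π·17n) + O(1/n)

Stirling: ln((17n)!) = 17n ln(17n) − 17n + (1/2) ln(2π·17n) + O(1/n).
Expand 17n ln(17n) = 17n (ln n + ln 17) = 17n ln n + 17n ln 17.
Subtract 8n ln n: leading term is (17 − 8) n ln n = 9 n ln n. The next term is 17n ln 17 − 17n = 17(ln 17 − 1) n. Then the (1/2) ln(2π·17n) correction.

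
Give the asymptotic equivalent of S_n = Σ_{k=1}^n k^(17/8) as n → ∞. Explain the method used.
S_n ~ (8/25) · n^(25/8)

Integral comparison: Σ_{k=1}^n k^(17/8) = ∫_0^n x^(17/8) dx + O(n^(17/8)). The integral is n^(1 + 17/8) / (1 + 17/8) = n^((17+8)/8) / ((17+8)/8) = (8/25) · n^(25/8).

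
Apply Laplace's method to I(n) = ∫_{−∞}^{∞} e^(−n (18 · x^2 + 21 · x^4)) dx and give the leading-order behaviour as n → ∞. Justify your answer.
I(n) ~ sqrt(π/(18n))

φ(x) = 18 · x^2 + 21 · x^4 has its unique global minimum at x* = 0 (since φ'(x) = 36x + 84x^3 = 0 only at x = 0 for real x with both coefficients positive, and φ → ∞ as |x| → ∞). At x* = 0, φ(0) = 0 and φ''(0) = 36. Laplace's method then gives
  I(n) ~ sqrt(2π / (n · φ''(0))) · e^(−n φ(0)) = sqrt(2π / (36n)) = sqrt(π/(18n)).
The 21 · x^4 term contributes only at subleading order (an O(1/n) relative correction).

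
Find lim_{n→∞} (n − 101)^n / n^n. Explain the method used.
lim = e^(−101)

Rewrite as (1 − 101/n)^(n). By the standard limit (1 + x/n)^n → e^x, we have (1 − 101/n)^n → e^(−101), and raising to the 1st power gives e^(−101).
More precisely, ln[(1 − 101/n)^(n)] = n · ln(1 − 101/n) = n · (-101/n + O(1/n^2)) = -101 + O(1/n) → -101.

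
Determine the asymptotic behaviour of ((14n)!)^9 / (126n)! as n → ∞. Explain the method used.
((14n)!)^9/(126n)! ~ ((2π·14n)^(8/2) / 3) · 9^(−9·14n)  →  0

Write N = 14n. Stirling: N! ~ sqrt(2π N)(N/e)^N and (9N)! ~ sqrt(2π·9N)·(9N/e)^(9N).
  (N!)^9/(9N)! ~ (2π N)^(9/2) (N/e)^(9N) / [sqrt(2π·9N) (9N/e)^(9N)]
     = (2π N)^(9/2) / sqrt(2π·9N) · (N/(9N))^(9N)
     = (2π N)^((9−1)/2) / 3 · 9^(−9N).
Since 9^9 > 1, the factor 9^(−9N) decays exponentially, so the ratio → 0. Substituting N = 14n gives the stated form.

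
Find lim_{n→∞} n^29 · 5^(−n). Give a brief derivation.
lim = 0

Exponentials with base > 1 dominate every fixed polynomial: for any fixed c, n^c / 5^n → 0 as n → ∞ (e.g. by the ratio test, or by writing 5^n = e^(n ln 5) and noting e^(n ln 5) / n^c → ∞). Hence n^29 · 5^(−n) = n^29 / 5^n → 0.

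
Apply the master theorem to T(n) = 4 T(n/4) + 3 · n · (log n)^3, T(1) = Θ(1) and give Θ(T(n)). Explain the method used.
T(n) = Θ(n · (log n)^4)

Here log_4 4 = 1 and f(n) = 3 · n · (log n)^3 = Θ(n^(log_4 4) · (log n)^3). This is the extended Case 2 of the master theorem (f matches the critical exponent up to log factors), giving T(n) = Θ(n^(log_4 4) · (log n)^(3+1)) = Θ(n · (log n)^4).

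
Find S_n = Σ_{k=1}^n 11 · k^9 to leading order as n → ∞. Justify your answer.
S_n ~ 11 · n^10 / 10

By integral comparison (Euler-Maclaurin), Σ_{k=1}^n 11 · k^9 = 11 · ∫_0^n x^9 dx + O(n^9) = 11 · n^10/10 + O(n^9). (Equivalently, Faulhaber's formula gives the same leading term.)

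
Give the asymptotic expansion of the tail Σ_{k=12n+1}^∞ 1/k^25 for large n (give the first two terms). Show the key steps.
Σ_{k>12n} 1/k^25 = 1/(24 · (12n)^24) − 1/(2 · (12n)^25) + O(1/(12n)^26)

Compare to the integral: ∫_{12n}^∞ x^(−25) dx = [−x^(−24)/24]_{12n}^∞ = 1/((25−1)·(12n)^24). The Euler-Maclaurin correction adds −f(12n)/2 = −1/(2·(12n)^25). Euler-Maclaurin then gives
  Σ_{k>12n} 1/k^25 = ∫_{12n}^∞ dx/x^25 − 1/(2·(12n)^25) + O(1/(12n)^26).
(Equivalently this is ζ(25) − Σ_{k≤12n} 1/k^25.)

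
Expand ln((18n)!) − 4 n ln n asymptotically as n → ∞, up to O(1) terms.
ln((18n)!) − 4 n ln n = 14 n ln n + 18(ln 18 − 1) n + (1/2) ln(2π·18n) + O(1/n)

Stirling: ln((18n)!) = 18n ln(18n) − 18n + (1/2) ln(2π·18n) + O(1/n).
Expand 18n ln(18n) = 18n (ln n + ln 18) = 18n ln n + 18n ln 18.
Subtract 4n ln n: leading term is (18 − 4) n ln n = 14 n ln n. The next term is 18n ln 18 − 18n = 18(ln 18 − 1) n. Then the (1/2) ln(2π·18n) correction.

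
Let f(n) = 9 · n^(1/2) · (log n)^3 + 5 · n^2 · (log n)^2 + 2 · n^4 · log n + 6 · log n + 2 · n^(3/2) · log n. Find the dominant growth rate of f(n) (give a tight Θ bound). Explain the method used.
f(n) ∈ Θ(n^4 · log n)

Compare the terms by growth order. For large n, n^a · (log n)^b dominates n^a' · (log n)^b' iff a > a', or (a = a' and b > b'). Ranking the 5 terms shows the dominant one is 2 · n^4 · log n. Hence f(n) ∈ Θ(n^4 · log n).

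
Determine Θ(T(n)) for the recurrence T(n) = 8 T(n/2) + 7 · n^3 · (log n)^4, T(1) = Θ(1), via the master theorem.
T(n) = Θ(n^3 · (log n)^5)

Here log_2 8 = 3 and f(n) = 7 · n^3 · (log n)^4 = Θ(n^(log_2 8) · (log n)^4). This is the extended Case 2 of the master theorem (f matches the critical exponent up to log factors), giving T(n) = Θ(n^(log_2 8) · (log n)^(4+1)) = Θ(n^3 · (log n)^5).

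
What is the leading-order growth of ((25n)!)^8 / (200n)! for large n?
((25n)!)^8/(200n)! ~ ((2π·25n)^(7/2) / sqrt(8)) · 8^(−8·25n)  →  0

Write N = 25n. Stirling: N! ~ sqrt(2π N)(N/e)^N and (8N)! ~ sqrt(2π·8N)·(8N/e)^(8N).
  (N!)^8/(8N)! ~ (2π N)^(8/2) (N/e)^(8N) / [sqrt(2π·8N) (8N/e)^(8N)]
     = (2π N)^(8/2) / sqrt(2π·8N) · (N/(8N))^(8N)
     = (2π N)^((8−1)/2) / sqrt(8) · 8^(−8N).
Since 8^8 > 1, the factor 8^(−8N) decays exponentially, so the ratio → 0. Substituting N = 25n gives the stated form.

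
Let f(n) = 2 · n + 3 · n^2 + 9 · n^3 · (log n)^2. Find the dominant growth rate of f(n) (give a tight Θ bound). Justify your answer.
f(n) ∈ Θ(n^3 · (log n)^2)

Compare the terms by growth order. For large n, n^a · (log n)^b dominates n^a' · (log n)^b' iff a > a', or (a = a' and b > b'). Ranking the 3 terms shows the dominant one is 9 · n^3 · (log n)^2. Hence f(n) ∈ Θ(n^3 · (log n)^2).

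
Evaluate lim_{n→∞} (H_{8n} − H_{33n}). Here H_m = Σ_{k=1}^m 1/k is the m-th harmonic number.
lim = ln(8/33)

Euler-Maclaurin gives H_m = ln m + γ + 1/(2m) + O(1/m^2). The γ and O(1/m) terms cancel in the difference:
  H_{8n} − H_{33n} = ln(8n) − ln(33n) + O(1/n) = ln(8/33) + O(1/n).
Hence the limit is ln(8/33).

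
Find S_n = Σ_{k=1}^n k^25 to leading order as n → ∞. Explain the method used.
S_n ~ n^26 / 26

By integral comparison (Euler-Maclaurin), Σ_{k=1}^n k^25 = ∫_0^n x^25 dx + O(n^25) = n^26/26 + O(n^25). (Equivalently, Faulhaber's formula gives the same leading term.)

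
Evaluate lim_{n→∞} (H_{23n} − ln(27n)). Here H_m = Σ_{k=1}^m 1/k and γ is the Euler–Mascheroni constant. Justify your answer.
lim = ln(23/27) + γ

By Euler-Maclaurin, H_m = ln m + γ + O(1/m). So
  H_{23n} − ln(27n) = ln(23n) + γ − ln(27n) + O(1/n)
                       = ln(23/27) + γ + O(1/n).
Hence the limit is ln(23/27) + γ.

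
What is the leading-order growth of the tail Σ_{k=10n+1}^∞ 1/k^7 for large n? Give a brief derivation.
Σ_{k>10n} 1/k^7 ~ 1/(6 · (10n)^6)

Compare to the integral: ∫_{10n}^∞ x^(−7) dx = [−x^(−6)/6]_{10n}^∞ = 1/((7−1)·(10n)^6). Euler-Maclaurin then gives
  Σ_{k>10n} 1/k^7 = ∫_{10n}^∞ dx/x^7 − 1/(2·(10n)^7) + O(1/(10n)^8).
(Equivalently this is ζ(7) − Σ_{k≤10n} 1/k^7.)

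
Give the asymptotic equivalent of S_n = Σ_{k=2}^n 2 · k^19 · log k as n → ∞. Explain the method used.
S_n ~ n^20 log n / 10 − n^20 / 200

By integral comparison, S_n = ∫_1^n 2 · x^19 · log x dx + O(n^19 · log n). For the integral, ∫ x^19 log x dx = n^20 log n / 20 − n^20/400 (integration by parts). Hence S_n ~ n^20 log n / 10 − n^20 / 200.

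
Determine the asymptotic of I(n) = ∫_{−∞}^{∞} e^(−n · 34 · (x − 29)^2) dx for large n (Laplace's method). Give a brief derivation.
I(n) = sqrt(π/(34n))

Here φ(x) = 34 · (x − 29)^2 has its unique minimum at x* = 29 with φ(x*) = 0 and φ''(x*) = 68. Laplace's method gives
  I(n) ~ e^(−n φ(x*)) · sqrt(2π / (n · φ''(x*))) = sqrt(2π / (68n)) = sqrt(π/(34n)).
This is exact: substituting u = (x − 29)·sqrt(34n) gives I(n) = (1/sqrt(34n)) ∫_{−∞}^{∞} e^(−u^2) du = sqrt(π/(34n)).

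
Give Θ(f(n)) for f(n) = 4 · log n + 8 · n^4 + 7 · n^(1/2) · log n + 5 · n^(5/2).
f(n) ∈ Θ(n^4)

Compare the terms by growth order. For large n, n^a · (log n)^b dominates n^a' · (log n)^b' iff a > a', or (a = a' and b > b'). Ranking the 4 terms shows the dominant one is 8 · n^4. Hence f(n) ∈ Θ(n^4).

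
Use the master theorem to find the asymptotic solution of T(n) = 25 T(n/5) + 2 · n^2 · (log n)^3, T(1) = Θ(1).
T(n) = Θ(n^2 · (log n)^4)

Here log_5 25 = 2 and f(n) = 2 · n^2 · (log n)^3 = Θ(n^(log_5 25) · (log n)^3). This is the extended Case 2 of the master theorem (f matches the critical exponent up to log factors), giving T(n) = Θ(n^(log_5 25) · (log n)^(3+1)) = Θ(n^2 · (log n)^4).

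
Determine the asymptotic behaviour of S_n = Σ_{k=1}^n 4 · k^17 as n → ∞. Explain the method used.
S_n ~ 2 · n^18 / 9

By integral comparison (Euler-Maclaurin), Σ_{k=1}^n 4 · k^17 = 4 · ∫_0^n x^17 dx + O(n^17) = 4 · n^18/18 = 2 · n^18 / 9 + O(n^17). (Equivalently, Faulhaber's formula gives the same leading term.)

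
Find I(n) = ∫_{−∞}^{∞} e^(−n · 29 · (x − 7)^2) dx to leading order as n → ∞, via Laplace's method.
I(n) = sqrt(π/(29n))

Here φ(x) = 29 · (x − 7)^2 has its unique minimum at x* = 7 with φ(x*) = 0 and φ''(x*) = 58. Laplace's method gives
  I(n) ~ e^(−n φ(x*)) · sqrt(2π / (n · φ''(x*))) = sqrt(2π / (58n)) = sqrt(π/(29n)).
This is exact: substituting u = (x − 7)·sqrt(29n) gives I(n) = (1/sqrt(29n)) ∫_{−∞}^{∞} e^(−u^2) du = sqrt(π/(29n)).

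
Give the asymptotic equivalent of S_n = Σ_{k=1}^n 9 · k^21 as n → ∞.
S_n ~ 9 · n^22 / 22

By integral comparison (Euler-Maclaurin), Σ_{k=1}^n 9 · k^21 = 9 · ∫_0^n x^21 dx + O(n^21) = 9 · n^22/22 + O(n^21). (Equivalently, Faulhaber's formula gives the same leading term.)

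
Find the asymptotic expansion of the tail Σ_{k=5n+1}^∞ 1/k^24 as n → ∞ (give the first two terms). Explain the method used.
Σ_{k>5n} 1/k^24 = 1/(23 · (5n)^23) − 1/(2 · (5n)^24) + O(1/(5n)^25)

Compare to the integral: ∫_{5n}^∞ x^(−24) dx = [−x^(−23)/23]_{5n}^∞ = 1/((24−1)·(5n)^23). The Euler-Maclaurin correction adds −f(5n)/2 = −1/(2·(5n)^24). Euler-Maclaurin then gives
  Σ_{k>5n} 1/k^24 = ∫_{5n}^∞ dx/x^24 − 1/(2·(5n)^24) + O(1/(5n)^25).
(Equivalently this is ζ(24) − Σ_{k≤5n} 1/k^24.)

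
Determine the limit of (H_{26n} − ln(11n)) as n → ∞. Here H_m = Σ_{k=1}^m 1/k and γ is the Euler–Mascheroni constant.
lim = ln(26/11) + γ

By Euler-Maclaurin, H_m = ln m + γ + O(1/m). So
  H_{26n} − ln(11n) = ln(26n) + γ − ln(11n) + O(1/n)
                       = ln(26/11) + γ + O(1/n).
Hence the limit is ln(26/11) + γ.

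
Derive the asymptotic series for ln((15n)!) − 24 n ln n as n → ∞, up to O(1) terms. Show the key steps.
ln((15n)!) − 24 n ln n = −9 n ln n + 15(ln 15 − 1) n + (1/2) ln(2π·15n) + O(1/n)

Stirling: ln((15n)!) = 15n ln(15n) − 15n + (1/2) ln(2π·15n) + O(1/n).
Expand 15n ln(15n) = 15n (ln n + ln 15) = 15n ln n + 15n ln 15.
Subtract 24n ln n: leading term is (15 − 24) n ln n = −9 n ln n. The next term is 15n ln 15 − 15n = 15(ln 15 − 1) n. Then the (1/2) ln(2π·15n) correction.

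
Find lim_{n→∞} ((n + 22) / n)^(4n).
lim = e^88

Rewrite as (1 + 22/n)^(4n). By the standard limit (1 + x/n)^n → e^x, we have (1 + 22/n)^n → e^22, and raising to the 4th power gives e^88.
More precisely, ln[(1 + 22/n)^(4n)] = 4n · ln(1 + 22/n) = 4n · (22/n + O(1/n^2)) = 88 + O(1/n) → 88.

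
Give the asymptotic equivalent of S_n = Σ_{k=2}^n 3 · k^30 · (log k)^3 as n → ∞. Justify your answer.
S_n ~ 3 · n^31 · (log n)^3 / 31

By integral comparison, S_n = ∫_1^n 3 · x^30 · (log x)^3 dx + O(n^30 · (log n)^3). For the integral, the leading term of ∫_1^n x^30 (log x)^3 dx is n^31/31 · (log n)^3 (by repeated integration by parts; each step lowers the log-exponent and produces a relatively O(1/log n) correction). Hence S_n ~ 3 · n^31 · (log n)^3 / 31.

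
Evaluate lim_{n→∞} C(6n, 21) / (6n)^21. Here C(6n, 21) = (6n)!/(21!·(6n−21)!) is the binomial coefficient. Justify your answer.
lim = 1/21! = 1/51090942171709440000

With N = 6n → ∞: C(N, 21) / N^21 = [N(N−1)…(N−20)] / (21! · N^21) = (1/21!) · 1 · (1 − 1/(6n)) · … · (1 − 20/(6n)). Each factor → 1 as N → ∞, so the limit is 1/21! = 1/51090942171709440000.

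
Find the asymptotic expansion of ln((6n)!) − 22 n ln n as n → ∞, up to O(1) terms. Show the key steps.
ln((6n)!) − 22 n ln n = −16 n ln n + 6(ln 6 − 1) n + (1/2) ln(2π·6n) + O(1/n)

Stirling: ln((6n)!) = 6n ln(6n) − 6n + (1/2) ln(2π·6n) + O(1/n).
Expand 6n ln(6n) = 6n (ln n + ln 6) = 6n ln n + 6n ln 6.
Subtract 22n ln n: leading term is (6 − 22) n ln n = −16 n ln n. The next term is 6n ln 6 − 6n = 6(ln 6 − 1) n. Then the (1/2) ln(2π·6n) correction.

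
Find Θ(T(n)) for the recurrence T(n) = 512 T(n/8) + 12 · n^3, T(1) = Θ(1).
T(n) = Θ(n^3 log n)

log_8 512 = 3, and f(n) = 12 · n^3 = Θ(n^(log_8 512)). This is Case 2 of the master theorem: T(n) = Θ(f(n) · log n) = Θ(n^3 log n).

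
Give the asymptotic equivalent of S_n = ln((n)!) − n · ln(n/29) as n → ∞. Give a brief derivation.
S_n ~ n · (ln 29 − 1) + O(ln n)

Stirling: ln((n)!) = n ln(n) − n + O(ln n).
  S_n = n ln(n) − n − n ln(n/29) + O(ln n)
      = n ln(n) − n ln n + n ln 29 − n + O(ln n)
      = n ln 29 − n + O(ln n)
      = n (ln 29 − 1) + O(ln n).
Numerically ln(29) − 1 ≈ 2.3673.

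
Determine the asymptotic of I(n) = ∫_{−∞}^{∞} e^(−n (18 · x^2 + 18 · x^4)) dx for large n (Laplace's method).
I(n) ~ sqrt(π/(18n))

φ(x) = 18 · x^2 + 18 · x^4 has its unique global minimum at x* = 0 (since φ'(x) = 36x + 72x^3 = 0 only at x = 0 for real x with both coefficients positive, and φ → ∞ as |x| → ∞). At x* = 0, φ(0) = 0 and φ''(0) = 36. Laplace's method then gives
  I(n) ~ sqrt(2π / (n · φ''(0))) · e^(−n φ(0)) = sqrt(2π / (36n)) = sqrt(π/(18n)).
The 18 · x^4 term contributes only at subleading order (an O(1/n) relative correction).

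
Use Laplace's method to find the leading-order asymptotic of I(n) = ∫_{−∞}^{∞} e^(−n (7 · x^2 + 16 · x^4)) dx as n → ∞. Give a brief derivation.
I(n) ~ sqrt(π/(7n))

φ(x) = 7 · x^2 + 16 · x^4 has its unique global minimum at x* = 0 (since φ'(x) = 14x + 64x^3 = 0 only at x = 0 for real x with both coefficients positive, and φ → ∞ as |x| → ∞). At x* = 0, φ(0) = 0 and φ''(0) = 14. Laplace's method then gives
  I(n) ~ sqrt(2π / (n · φ''(0))) · e^(−n φ(0)) = sqrt(2π / (14n)) = sqrt(π/(7n)).
The 16 · x^4 term contributes only at subleading order (an O(1/n) relative correction).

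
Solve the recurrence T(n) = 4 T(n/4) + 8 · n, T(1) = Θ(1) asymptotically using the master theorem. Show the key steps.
T(n) = Θ(n log n)

log_4 4 = 1, and f(n) = 8 · n = Θ(n^(log_4 4)). This is Case 2 of the master theorem: T(n) = Θ(f(n) · log n) = Θ(n log n).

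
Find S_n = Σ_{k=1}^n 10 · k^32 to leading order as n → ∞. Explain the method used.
S_n ~ 10 · n^33 / 33

By integral comparison (Euler-Maclaurin), Σ_{k=1}^n 10 · k^32 = 10 · ∫_0^n x^32 dx + O(n^32) = 10 · n^33/33 + O(n^32). (Equivalently, Faulhaber's formula gives the same leading term.)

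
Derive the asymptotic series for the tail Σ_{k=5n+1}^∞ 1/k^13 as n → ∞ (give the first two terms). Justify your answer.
Σ_{k>5n} 1/k^13 = 1/(12 · (5n)^12) − 1/(2 · (5n)^13) + O(1/(5n)^14)

Compare to the integral: ∫_{5n}^∞ x^(−13) dx = [−x^(−12)/12]_{5n}^∞ = 1/((13−1)·(5n)^12). The Euler-Maclaurin correction adds −f(5n)/2 = −1/(2·(5n)^13). Euler-Maclaurin then gives
  Σ_{k>5n} 1/k^13 = ∫_{5n}^∞ dx/x^13 − 1/(2·(5n)^13) + O(1/(5n)^14).
(Equivalently this is ζ(13) − Σ_{k≤5n} 1/k^13.)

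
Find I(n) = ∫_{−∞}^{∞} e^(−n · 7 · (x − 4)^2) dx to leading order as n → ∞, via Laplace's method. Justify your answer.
I(n) = sqrt(π/(7n))

Here φ(x) = 7 · (x − 4)^2 has its unique minimum at x* = 4 with φ(x*) = 0 and φ''(x*) = 14. Laplace's method gives
  I(n) ~ e^(−n φ(x*)) · sqrt(2π / (n · φ''(x*))) = sqrt(2π / (14n)) = sqrt(π/(7n)).
This is exact: substituting u = (x − 4)·sqrt(7n) gives I(n) = (1/sqrt(7n)) ∫_{−∞}^{∞} e^(−u^2) du = sqrt(π/(7n)).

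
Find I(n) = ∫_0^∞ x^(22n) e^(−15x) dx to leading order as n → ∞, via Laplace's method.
I(n) ~ (sqrt(2π·22n) / 15) · (22n/(15e))^(22n)

Write the integrand as exp(22n ln x − 15x) and set f(x) = 22n ln x − 15x. Then f'(x) = 22n/x − 15 = 0 at x* = 22n/15, and f''(x*) = −22n/x*^2 = −15^2/(22n). Laplace's method (interior maximum) gives
  I(n) ~ e^(f(x*)) · sqrt(2π / |f''(x*)|)
        = exp(22n ln(22n/15) − 22n) · sqrt(2π · 22n / 15^2)
        = (22n/15)^(22n) e^(−22n) · sqrt(2π·22n) / 15
        = (sqrt(2π·22n) / 15) · (22n/(15e))^(22n).
This matches Γ(22n+1)/15^(22n+1) with Stirling applied to Γ.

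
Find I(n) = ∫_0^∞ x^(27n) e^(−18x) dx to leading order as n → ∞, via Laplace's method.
I(n) ~ (sqrt(2π·27n) / 18) · (27n/(18e))^(27n)

Write the integrand as exp(27n ln x − 18x) and set f(x) = 27n ln x − 18x. Then f'(x) = 27n/x − 18 = 0 at x* = 27n/18, and f''(x*) = −27n/x*^2 = −18^2/(27n). Laplace's method (interior maximum) gives
  I(n) ~ e^(f(x*)) · sqrt(2π / |f''(x*)|)
        = exp(27n ln(27n/18) − 27n) · sqrt(2π · 27n / 18^2)
        = (27n/18)^(27n) e^(−27n) · sqrt(2π·27n) / 18
        = (sqrt(2π·27n) / 18) · (27n/(18e))^(27n).
This matches Γ(27n+1)/18^(27n+1) with Stirling applied to Γ.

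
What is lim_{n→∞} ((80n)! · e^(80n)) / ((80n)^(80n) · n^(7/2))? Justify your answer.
lim = 0

Stirling: (80n)! ~ sqrt(2π·80n) · (80n/e)^(80n). Hence
  (80n)! · e^(80n) / (80n)^(80n) ~ sqrt(2π·80n).
Dividing by n^(7/2): sqrt(2π·80n) / n^(7/2) = sqrt(2π·80) · n^((1−7)/2), so the expression behaves like sqrt(2π·80) · n^((1−7)/2) → 0.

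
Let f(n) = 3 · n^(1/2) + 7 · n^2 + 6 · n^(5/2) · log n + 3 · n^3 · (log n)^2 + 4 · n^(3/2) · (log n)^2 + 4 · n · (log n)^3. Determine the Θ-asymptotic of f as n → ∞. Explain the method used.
f(n) ∈ Θ(n^3 · (log n)^2)

Compare the terms by growth order. For large n, n^a · (log n)^b dominates n^a' · (log n)^b' iff a > a', or (a = a' and b > b'). Ranking the 6 terms shows the dominant one is 3 · n^3 · (log n)^2. Hence f(n) ∈ Θ(n^3 · (log n)^2).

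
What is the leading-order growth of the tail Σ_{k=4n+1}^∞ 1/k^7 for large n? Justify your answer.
Σ_{k>4n} 1/k^7 ~ 1/(6 · (4n)^6)

Compare to the integral: ∫_{4n}^∞ x^(−7) dx = [−x^(−6)/6]_{4n}^∞ = 1/((7−1)·(4n)^6). Euler-Maclaurin then gives
  Σ_{k>4n} 1/k^7 = ∫_{4n}^∞ dx/x^7 − 1/(2·(4n)^7) + O(1/(4n)^8).
(Equivalently this is ζ(7) − Σ_{k≤4n} 1/k^7.)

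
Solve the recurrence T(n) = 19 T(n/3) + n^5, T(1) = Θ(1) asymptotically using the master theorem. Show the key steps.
T(n) = Θ(n^5)

log_3 19 ≈ 2.680. f(n) = n^5 dominates n^(log_3 19) since 5 > 2.680, and the regularity condition a·f(n/b) = 19·(n/3)^5 = (19/243)·n^5 ≤ c·f(n) holds with c = 19/243 ≈ 0.0782 < 1. So this is Case 3: T(n) = Θ(f(n)) = Θ(n^5).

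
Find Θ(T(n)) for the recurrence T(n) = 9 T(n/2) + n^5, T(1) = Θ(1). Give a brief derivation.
T(n) = Θ(n^5)

log_2 9 ≈ 3.170. f(n) = n^5 dominates n^(log_2 9) since 5 > 3.170, and the regularity condition a·f(n/b) = 9·(n/2)^5 = (9/32)·n^5 ≤ c·f(n) holds with c = 9/32 ≈ 0.281 < 1. So this is Case 3: T(n) = Θ(f(n)) = Θ(n^5).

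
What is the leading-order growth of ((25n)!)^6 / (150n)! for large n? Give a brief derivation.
((25n)!)^6/(150n)! ~ ((2π·25n)^(5/2) / sqrt(6)) · 6^(−6·25n)  →  0

Write N = 25n. Stirling: N! ~ sqrt(2π N)(N/e)^N and (6N)! ~ sqrt(2π·6N)·(6N/e)^(6N).
  (N!)^6/(6N)! ~ (2π N)^(6/2) (N/e)^(6N) / [sqrt(2π·6N) (6N/e)^(6N)]
     = (2π N)^(6/2) / sqrt(2π·6N) · (N/(6N))^(6N)
     = (2π N)^((6−1)/2) / sqrt(6) · 6^(−6N).
Since 6^6 > 1, the factor 6^(−6N) decays exponentially, so the ratio → 0. Substituting N = 25n gives the stated form.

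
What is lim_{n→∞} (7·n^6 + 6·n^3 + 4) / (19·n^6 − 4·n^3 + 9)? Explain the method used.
lim = 7/19

For large n the leading n^6 terms dominate both numerator and denominator. Dividing top and bottom by n^6, every other term tends to 0, leaving 7/19.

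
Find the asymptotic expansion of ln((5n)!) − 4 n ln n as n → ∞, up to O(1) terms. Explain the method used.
ln((5n)!) − 4 n ln n = n ln n + 5(ln 5 − 1) n + (1/2) ln(2π·5n) + O(1/n)

Stirling: ln((5n)!) = 5n ln(5n) − 5n + (1/2) ln(2π·5n) + O(1/n).
Expand 5n ln(5n) = 5n (ln n + ln 5) = 5n ln n + 5n ln 5.
Subtract 4n ln n: leading term is (5 − 4) n ln n = n ln n. The next term is 5n ln 5 − 5n = 5(ln 5 − 1) n. Then the (1/2) ln(2π·5n) correction.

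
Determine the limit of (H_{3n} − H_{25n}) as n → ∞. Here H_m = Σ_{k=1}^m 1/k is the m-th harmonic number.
lim = ln(3/25)

Euler-Maclaurin gives H_m = ln m + γ + 1/(2m) + O(1/m^2). The γ and O(1/m) terms cancel in the difference:
  H_{3n} − H_{25n} = ln(3n) − ln(25n) + O(1/n) = ln(3/25) + O(1/n).
Hence the limit is ln(3/25).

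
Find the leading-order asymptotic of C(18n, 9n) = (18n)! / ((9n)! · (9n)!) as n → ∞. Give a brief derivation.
C(18n, 9n) ~ (4)^(9n) · sqrt(1/(π·9n))

Write N = 9n. Apply Stirling to each factorial:
  (2N)! ~ sqrt(2π·2N) · (2N/e)^(2N),
  N! ~ sqrt(2π N) · (N/e)^N,
  (1N)! ~ sqrt(2π·1N) · (1N/e)^(1N).
The exponential factors combine to (2N)^(2N) / (N^N · (1N)^(1N)) = 2^(2N)/1^(1N) = (2^2/1^1)^N = (4)^N.
The square-root prefactors combine to sqrt(2π·2N) / (sqrt(2π N)·sqrt(2π·1N)) = sqrt(2 / (2π·1·N)) = sqrt(1/(π·9n)).
Substituting N = 9n: C(18n, 9n) ~ (4)^(9n) · sqrt(1/(π·9n)).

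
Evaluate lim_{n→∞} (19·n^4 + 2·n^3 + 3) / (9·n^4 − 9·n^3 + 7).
lim = 19/9

For large n the leading n^4 terms dominate both numerator and denominator. Dividing top and bottom by n^4, every other term tends to 0, leaving 19/9.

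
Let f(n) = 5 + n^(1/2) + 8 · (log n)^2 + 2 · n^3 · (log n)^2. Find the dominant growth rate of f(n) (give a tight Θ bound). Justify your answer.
f(n) ∈ Θ(n^3 · (log n)^2)

Compare the terms by growth order. For large n, n^a · (log n)^b dominates n^a' · (log n)^b' iff a > a', or (a = a' and b > b'). Ranking the 4 terms shows the dominant one is 2 · n^3 · (log n)^2. Hence f(n) ∈ Θ(n^3 · (log n)^2).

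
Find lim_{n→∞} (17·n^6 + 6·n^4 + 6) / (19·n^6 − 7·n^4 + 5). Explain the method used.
lim = 17/19

For large n the leading n^6 terms dominate both numerator and denominator. Dividing top and bottom by n^6, every other term tends to 0, leaving 17/19.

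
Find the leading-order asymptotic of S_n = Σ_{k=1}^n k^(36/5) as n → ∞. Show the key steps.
S_n ~ (5/41) · n^(41/5)

Integral comparison: Σ_{k=1}^n k^(36/5) = ∫_0^n x^(36/5) dx + O(n^(36/5)). The integral is n^(1 + 36/5) / (1 + 36/5) = n^((36+5)/5) / ((36+5)/5) = (5/41) · n^(41/5).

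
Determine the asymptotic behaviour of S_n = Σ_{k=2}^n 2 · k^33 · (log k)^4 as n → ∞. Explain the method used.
S_n ~ n^34 · (log n)^4 / 17

By integral comparison, S_n = ∫_1^n 2 · x^33 · (log x)^4 dx + O(n^33 · (log n)^4). For the integral, the leading term of ∫_1^n x^33 (log x)^4 dx is n^34/34 · (log n)^4 (by repeated integration by parts; each step lowers the log-exponent and produces a relatively O(1/log n) correction). Hence S_n ~ n^34 · (log n)^4 / 17.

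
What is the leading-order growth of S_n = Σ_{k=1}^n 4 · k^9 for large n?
S_n ~ 2 · n^10 / 5

By integral comparison (Euler-Maclaurin), Σ_{k=1}^n 4 · k^9 = 4 · ∫_0^n x^9 dx + O(n^9) = 4 · n^10/10 = 2 · n^10 / 5 + O(n^9). (Equivalently, Faulhaber's formula gives the same leading term.)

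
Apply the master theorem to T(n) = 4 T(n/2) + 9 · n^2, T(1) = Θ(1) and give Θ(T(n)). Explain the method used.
T(n) = Θ(n^2 log n)

log_2 4 = 2, and f(n) = 9 · n^2 = Θ(n^(log_2 4)). This is Case 2 of the master theorem: T(n) = Θ(f(n) · log n) = Θ(n^2 log n).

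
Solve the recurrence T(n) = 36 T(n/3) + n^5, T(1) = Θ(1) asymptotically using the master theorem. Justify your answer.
T(n) = Θ(n^5)

log_3 36 ≈ 3.262. f(n) = n^5 dominates n^(log_3 36) since 5 > 3.262, and the regularity condition a·f(n/b) = 36·(n/3)^5 = (36/243)·n^5 ≤ c·f(n) holds with c = 36/243 ≈ 0.148 < 1. So this is Case 3: T(n) = Θ(f(n)) = Θ(n^5).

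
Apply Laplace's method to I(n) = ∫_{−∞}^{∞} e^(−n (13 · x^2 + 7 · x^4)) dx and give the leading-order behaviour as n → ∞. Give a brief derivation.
I(n) ~ sqrt(π/(13n))

φ(x) = 13 · x^2 + 7 · x^4 has its unique global minimum at x* = 0 (since φ'(x) = 26x + 28x^3 = 0 only at x = 0 for real x with both coefficients positive, and φ → ∞ as |x| → ∞). At x* = 0, φ(0) = 0 and φ''(0) = 26. Laplace's method then gives
  I(n) ~ sqrt(2π / (n · φ''(0))) · e^(−n φ(0)) = sqrt(2π / (26n)) = sqrt(π/(13n)).
The 7 · x^4 term contributes only at subleading order (an O(1/n) relative correction).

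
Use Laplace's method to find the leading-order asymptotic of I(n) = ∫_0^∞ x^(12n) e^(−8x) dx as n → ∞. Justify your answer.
I(n) ~ (sqrt(2π·12n) / 8) · (12n/(8e))^(12n)

Write the integrand as exp(12n ln x − 8x) and set f(x) = 12n ln x − 8x. Then f'(x) = 12n/x − 8 = 0 at x* = 12n/8, and f''(x*) = −12n/x*^2 = −8^2/(12n). Laplace's method (interior maximum) gives
  I(n) ~ e^(f(x*)) · sqrt(2π / |f''(x*)|)
        = exp(12n ln(12n/8) − 12n) · sqrt(2π · 12n / 8^2)
        = (12n/8)^(12n) e^(−12n) · sqrt(2π·12n) / 8
        = (sqrt(2π·12n) / 8) · (12n/(8e))^(12n).
This matches Γ(12n+1)/8^(12n+1) with Stirling applied to Γ.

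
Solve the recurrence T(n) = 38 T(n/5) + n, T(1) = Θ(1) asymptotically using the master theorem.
T(n) = Θ(n^(log_5 38))

Master theorem: compare f(n) = n to n^(log_5 38) where log_5 38 ≈ 2.260. Since 1 < log_5 38, we have f(n) = O(n^(log_5 38 − ε)) for some ε > 0 — Case 1. Hence T(n) = Θ(n^(log_5 38)).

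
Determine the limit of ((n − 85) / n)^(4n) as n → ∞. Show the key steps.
lim = e^(−340)

Rewrite as (1 − 85/n)^(4n). By the standard limit (1 + x/n)^n → e^x, we have (1 − 85/n)^n → e^(−85), and raising to the 4th power gives e^(−340).
More precisely, ln[(1 − 85/n)^(4n)] = 4n · ln(1 − 85/n) = 4n · (-85/n + O(1/n^2)) = -340 + O(1/n) → -340.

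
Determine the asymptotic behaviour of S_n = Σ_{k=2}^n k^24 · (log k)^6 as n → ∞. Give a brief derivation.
S_n ~ n^25 · (log n)^6 / 25

By integral comparison, S_n = ∫_1^n x^24 · (log x)^6 dx + O(n^24 · (log n)^6). For the integral, the leading term of ∫_1^n x^24 (log x)^6 dx is n^25/25 · (log n)^6 (by repeated integration by parts; each step lowers the log-exponent and produces a relatively O(1/log n) correction). Hence S_n ~ n^25 · (log n)^6 / 25.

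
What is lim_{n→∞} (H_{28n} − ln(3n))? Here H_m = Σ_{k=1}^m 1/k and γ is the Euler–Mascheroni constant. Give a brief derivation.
lim = ln(28/3) + γ

By Euler-Maclaurin, H_m = ln m + γ + O(1/m). So
  H_{28n} − ln(3n) = ln(28n) + γ − ln(3n) + O(1/n)
                       = ln(28/3) + γ + O(1/n).
Hence the limit is ln(28/3) + γ.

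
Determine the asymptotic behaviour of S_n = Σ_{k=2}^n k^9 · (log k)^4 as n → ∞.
S_n ~ n^10 · (log n)^4 / 10

By integral comparison, S_n = ∫_1^n x^9 · (log x)^4 dx + O(n^9 · (log n)^4). For the integral, the leading term of ∫_1^n x^9 (log x)^4 dx is n^10/10 · (log n)^4 (by repeated integration by parts; each step lowers the log-exponent and produces a relatively O(1/log n) correction). Hence S_n ~ n^10 · (log n)^4 / 10.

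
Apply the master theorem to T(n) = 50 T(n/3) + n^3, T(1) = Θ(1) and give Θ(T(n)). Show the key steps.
T(n) = Θ(n^(log_3 50))

Master theorem: compare f(n) = n^3 to n^(log_3 50) where log_3 50 ≈ 3.561. Since 3 < log_3 50, we have f(n) = O(n^(log_3 50 − ε)) for some ε > 0 — Case 1. Hence T(n) = Θ(n^(log_3 50)).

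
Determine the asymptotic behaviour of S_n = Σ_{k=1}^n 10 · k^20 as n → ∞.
S_n ~ 10 · n^21 / 21

By integral comparison (Euler-Maclaurin), Σ_{k=1}^n 10 · k^20 = 10 · ∫_0^n x^20 dx + O(n^20) = 10 · n^21/21 + O(n^20). (Equivalently, Faulhaber's formula gives the same leading term.)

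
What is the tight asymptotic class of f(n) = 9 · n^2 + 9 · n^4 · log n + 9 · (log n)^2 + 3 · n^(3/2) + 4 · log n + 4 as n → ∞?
f(n) ∈ Θ(n^4 · log n)

Compare the terms by growth order. For large n, n^a · (log n)^b dominates n^a' · (log n)^b' iff a > a', or (a = a' and b > b'). Ranking the 6 terms shows the dominant one is 9 · n^4 · log n. Hence f(n) ∈ Θ(n^4 · log n).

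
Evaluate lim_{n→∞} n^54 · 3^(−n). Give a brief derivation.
lim = 0

Exponentials with base > 1 dominate every fixed polynomial: for any fixed c, n^c / 3^n → 0 as n → ∞ (e.g. by the ratio test, or by writing 3^n = e^(n ln 3) and noting e^(n ln 3) / n^c → ∞). Hence n^54 · 3^(−n) = n^54 / 3^n → 0.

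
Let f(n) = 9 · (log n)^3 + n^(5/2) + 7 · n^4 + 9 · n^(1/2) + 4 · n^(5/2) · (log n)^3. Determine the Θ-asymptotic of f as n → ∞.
f(n) ∈ Θ(n^4)

Compare the terms by growth order. For large n, n^a · (log n)^b dominates n^a' · (log n)^b' iff a > a', or (a = a' and b > b'). Ranking the 5 terms shows the dominant one is 7 · n^4. Hence f(n) ∈ Θ(n^4).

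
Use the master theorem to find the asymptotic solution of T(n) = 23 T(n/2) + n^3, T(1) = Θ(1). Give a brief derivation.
T(n) = Θ(n^(log_2 23))

Master theorem: compare f(n) = n^3 to n^(log_2 23) where log_2 23 ≈ 4.524. Since 3 < log_2 23, we have f(n) = O(n^(log_2 23 − ε)) for some ε > 0 — Case 1. Hence T(n) = Θ(n^(log_2 23)).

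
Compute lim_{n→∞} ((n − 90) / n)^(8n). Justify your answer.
lim = e^(−720)

Rewrite as (1 − 90/n)^(8n). By the standard limit (1 + x/n)^n → e^x, we have (1 − 90/n)^n → e^(−90), and raising to the 8th power gives e^(−720).
More precisely, ln[(1 − 90/n)^(8n)] = 8n · ln(1 − 90/n) = 8n · (-90/n + O(1/n^2)) = -720 + O(1/n) → -720.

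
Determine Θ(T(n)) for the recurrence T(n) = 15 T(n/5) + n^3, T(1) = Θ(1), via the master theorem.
T(n) = Θ(n^3)

log_5 15 ≈ 1.683. f(n) = n^3 dominates n^(log_5 15) since 3 > 1.683, and the regularity condition a·f(n/b) = 15·(n/5)^3 = (15/125)·n^3 ≤ c·f(n) holds with c = 15/125 ≈ 0.12 < 1. So this is Case 3: T(n) = Θ(f(n)) = Θ(n^3).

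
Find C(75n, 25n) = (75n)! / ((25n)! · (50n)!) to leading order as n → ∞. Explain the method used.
C(75n, 25n) ~ (27/4)^(25n) · sqrt(3/(4π·25n))

Write N = 25n. Apply Stirling to each factorial:
  (3N)! ~ sqrt(2π·3N) · (3N/e)^(3N),
  N! ~ sqrt(2π N) · (N/e)^N,
  (2N)! ~ sqrt(2π·2N) · (2N/e)^(2N).
The exponential factors combine to (3N)^(3N) / (N^N · (2N)^(2N)) = 3^(3N)/2^(2N) = (3^3/2^2)^N = (27/4)^N.
The square-root prefactors combine to sqrt(2π·3N) / (sqrt(2π N)·sqrt(2π·2N)) = sqrt(3 / (2π·2·N)) = sqrt(3/(4π·25n)).
Substituting N = 25n: C(75n, 25n) ~ (27/4)^(25n) · sqrt(3/(4π·25n)).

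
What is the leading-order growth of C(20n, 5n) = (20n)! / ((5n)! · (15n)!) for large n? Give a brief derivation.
C(20n, 5n) ~ (256/27)^(5n) · sqrt(2/(3π·5n))

Write N = 5n. Apply Stirling to each factorial:
  (4N)! ~ sqrt(2π·4N) · (4N/e)^(4N),
  N! ~ sqrt(2π N) · (N/e)^N,
  (3N)! ~ sqrt(2π·3N) · (3N/e)^(3N).
The exponential factors combine to (4N)^(4N) / (N^N · (3N)^(3N)) = 4^(4N)/3^(3N) = (4^4/3^3)^N = (256/27)^N.
The square-root prefactors combine to sqrt(2π·4N) / (sqrt(2π N)·sqrt(2π·3N)) = sqrt(4 / (2π·3·N)) = sqrt(2/(3π·5n)).
Substituting N = 5n: C(20n, 5n) ~ (256/27)^(5n) · sqrt(2/(3π·5n)).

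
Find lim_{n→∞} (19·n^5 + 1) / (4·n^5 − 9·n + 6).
lim = 19/4

For large n the leading n^5 terms dominate both numerator and denominator. Dividing top and bottom by n^5, every other term tends to 0, leaving 19/4.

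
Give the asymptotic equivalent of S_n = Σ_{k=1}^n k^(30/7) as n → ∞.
S_n ~ (7/37) · n^(37/7)

Integral comparison: Σ_{k=1}^n k^(30/7) = ∫_0^n x^(30/7) dx + O(n^(30/7)). The integral is n^(1 + 30/7) / (1 + 30/7) = n^((30+7)/7) / ((30+7)/7) = (7/37) · n^(37/7).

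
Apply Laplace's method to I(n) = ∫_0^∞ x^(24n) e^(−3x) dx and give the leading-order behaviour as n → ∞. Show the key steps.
I(n) ~ (sqrt(2π·24n) / 3) · (24n/(3e))^(24n)

Write the integrand as exp(24n ln x − 3x) and set f(x) = 24n ln x − 3x. Then f'(x) = 24n/x − 3 = 0 at x* = 24n/3, and f''(x*) = −24n/x*^2 = −3^2/(24n). Laplace's method (interior maximum) gives
  I(n) ~ e^(f(x*)) · sqrt(2π / |f''(x*)|)
        = exp(24n ln(24n/3) − 24n) · sqrt(2π · 24n / 3^2)
        = (24n/3)^(24n) e^(−24n) · sqrt(2π·24n) / 3
        = (sqrt(2π·24n) / 3) · (24n/(3e))^(24n).
This matches Γ(24n+1)/3^(24n+1) with Stirling applied to Γ.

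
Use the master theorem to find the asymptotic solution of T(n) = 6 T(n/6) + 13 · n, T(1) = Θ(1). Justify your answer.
T(n) = Θ(n log n)

log_6 6 = 1, and f(n) = 13 · n = Θ(n^(log_6 6)). This is Case 2 of the master theorem: T(n) = Θ(f(n) · log n) = Θ(n log n).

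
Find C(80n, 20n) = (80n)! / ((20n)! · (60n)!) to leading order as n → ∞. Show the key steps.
C(80n, 20n) ~ (256/27)^(20n) · sqrt(2/(3π·20n))

Write N = 20n. Apply Stirling to each factorial:
  (4N)! ~ sqrt(2π·4N) · (4N/e)^(4N),
  N! ~ sqrt(2π N) · (N/e)^N,
  (3N)! ~ sqrt(2π·3N) · (3N/e)^(3N).
The exponential factors combine to (4N)^(4N) / (N^N · (3N)^(3N)) = 4^(4N)/3^(3N) = (4^4/3^3)^N = (256/27)^N.
The square-root prefactors combine to sqrt(2π·4N) / (sqrt(2π N)·sqrt(2π·3N)) = sqrt(4 / (2π·3·N)) = sqrt(2/(3π·20n)).
Substituting N = 20n: C(80n, 20n) ~ (256/27)^(20n) · sqrt(2/(3π·20n)).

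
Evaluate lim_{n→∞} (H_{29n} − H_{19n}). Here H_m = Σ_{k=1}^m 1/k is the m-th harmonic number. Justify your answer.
lim = ln(29/19)

Euler-Maclaurin gives H_m = ln m + γ + 1/(2m) + O(1/m^2). The γ and O(1/m) terms cancel in the difference:
  H_{29n} − H_{19n} = ln(29n) − ln(19n) + O(1/n) = ln(29/19) + O(1/n).
Hence the limit is ln(29/19).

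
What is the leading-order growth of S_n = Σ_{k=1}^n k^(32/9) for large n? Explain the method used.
S_n ~ (9/41) · n^(41/9)

Integral comparison: Σ_{k=1}^n k^(32/9) = ∫_0^n x^(32/9) dx + O(n^(32/9)). The integral is n^(1 + 32/9) / (1 + 32/9) = n^((32+9)/9) / ((32+9)/9) = (9/41) · n^(41/9).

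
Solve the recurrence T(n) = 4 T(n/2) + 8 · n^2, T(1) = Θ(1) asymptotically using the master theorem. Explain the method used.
T(n) = Θ(n^2 log n)

log_2 4 = 2, and f(n) = 8 · n^2 = Θ(n^(log_2 4)). This is Case 2 of the master theorem: T(n) = Θ(f(n) · log n) = Θ(n^2 log n).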